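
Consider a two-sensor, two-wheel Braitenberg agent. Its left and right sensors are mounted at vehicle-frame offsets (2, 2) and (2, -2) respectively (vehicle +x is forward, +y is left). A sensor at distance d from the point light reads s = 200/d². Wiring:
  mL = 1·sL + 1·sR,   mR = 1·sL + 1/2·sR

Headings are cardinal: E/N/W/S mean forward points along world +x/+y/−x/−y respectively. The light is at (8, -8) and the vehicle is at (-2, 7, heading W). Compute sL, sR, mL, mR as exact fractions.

left sensor world pos  = (-4, 5); dL² = 313
right sensor world pos = (-4, 9); dR² = 433
sL = 200/313 = 200/313
sR = 200/433 = 200/433
mL = 1·sL + 1·sR = 149200/135529
mR = 1·sL + 1/2·sR = 117900/135529

200/313 200/433 149200/135529 117900/135529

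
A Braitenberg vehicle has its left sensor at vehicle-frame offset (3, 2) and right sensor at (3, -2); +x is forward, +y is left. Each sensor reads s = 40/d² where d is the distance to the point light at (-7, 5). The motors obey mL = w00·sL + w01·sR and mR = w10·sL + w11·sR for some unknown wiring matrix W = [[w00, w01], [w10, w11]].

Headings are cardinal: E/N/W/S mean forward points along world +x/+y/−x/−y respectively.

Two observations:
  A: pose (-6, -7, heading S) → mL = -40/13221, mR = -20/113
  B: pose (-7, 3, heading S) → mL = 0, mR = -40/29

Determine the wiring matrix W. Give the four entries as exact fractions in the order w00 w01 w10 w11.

obs A: pose=(-6,-7,S) → sL=20/117, sR=20/113, mL=-40/13221, mR=-20/113
obs B: pose=(-7,3,S) → sL=40/29, sR=40/29, mL=0, mR=-40/29
sensor matrix S = [[20/117, 20/113], [40/29, 40/29]]; det S = -3200/383409
solve [mL_A; mL_B] = S·[w00; w01] and [mR_A; mR_B] = S·[w10; w11]:
  w00 = 1/2, w01 = -1/2, w10 = 0, w11 = -1

1/2 -1/2 0 -1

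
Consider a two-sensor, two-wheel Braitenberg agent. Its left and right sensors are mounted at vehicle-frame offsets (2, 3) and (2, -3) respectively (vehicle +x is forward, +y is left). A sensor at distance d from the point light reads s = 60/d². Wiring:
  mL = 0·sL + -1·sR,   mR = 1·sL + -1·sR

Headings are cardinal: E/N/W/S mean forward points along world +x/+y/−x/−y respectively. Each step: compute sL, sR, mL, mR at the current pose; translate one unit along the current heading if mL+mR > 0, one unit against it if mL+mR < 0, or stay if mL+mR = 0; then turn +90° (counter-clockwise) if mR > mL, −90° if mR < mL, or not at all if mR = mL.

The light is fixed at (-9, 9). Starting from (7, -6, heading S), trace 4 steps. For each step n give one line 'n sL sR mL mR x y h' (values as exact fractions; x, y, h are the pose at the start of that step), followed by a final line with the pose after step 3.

n=0: pose=(7,-6,S); sL=6/65, sR=30/229; mL=-30/229, mR=-576/14885; mL+mR=-2526/14885 → advance -1; mR−mL=6/65 → turn +1·90°
n=1: pose=(7,-5,E); sL=12/89, sR=60/613; mL=-60/613, mR=2016/54557; mL+mR=-3324/54557 → advance -1; mR−mL=12/89 → turn +1·90°
n=2: pose=(6,-5,N); sL=5/24, sR=5/39; mL=-5/39, mR=25/312; mL+mR=-5/104 → advance -1; mR−mL=5/24 → turn +1·90°
n=3: pose=(6,-6,W); sL=60/493, sR=60/313; mL=-60/313, mR=-10800/154309; mL+mR=-40380/154309 → advance -1; mR−mL=60/493 → turn +1·90°

0 6/65 30/229 -30/229 -576/14885 7 -6 S
1 12/89 60/613 -60/613 2016/54557 7 -5 E
2 5/24 5/39 -5/39 25/312 6 -5 N
3 60/493 60/313 -60/313 -10800/154309 6 -6 W
final 7 -6 S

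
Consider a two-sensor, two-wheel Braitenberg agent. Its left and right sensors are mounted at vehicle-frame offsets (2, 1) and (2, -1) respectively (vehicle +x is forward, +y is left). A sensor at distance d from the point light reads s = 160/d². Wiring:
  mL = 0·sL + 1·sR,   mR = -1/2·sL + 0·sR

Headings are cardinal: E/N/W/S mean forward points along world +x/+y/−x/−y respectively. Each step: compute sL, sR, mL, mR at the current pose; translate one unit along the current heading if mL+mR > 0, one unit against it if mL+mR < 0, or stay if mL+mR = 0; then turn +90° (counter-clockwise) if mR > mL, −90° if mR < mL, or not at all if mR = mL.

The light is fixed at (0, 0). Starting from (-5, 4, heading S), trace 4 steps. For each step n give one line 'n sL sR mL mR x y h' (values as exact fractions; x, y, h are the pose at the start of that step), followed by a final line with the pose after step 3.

n=0: pose=(-5,4,S); sL=8, sR=4; mL=4, mR=-4; mL+mR=0 → advance +0; mR−mL=-8 → turn -1·90°
n=1: pose=(-5,4,W); sL=80/29, sR=80/37; mL=80/37, mR=-40/29; mL+mR=840/1073 → advance +1; mR−mL=-3800/1073 → turn -1·90°
n=2: pose=(-6,4,N); sL=32/17, sR=160/61; mL=160/61, mR=-16/17; mL+mR=1744/1037 → advance +1; mR−mL=-3696/1037 → turn -1·90°
n=3: pose=(-6,5,E); sL=40/13, sR=5; mL=5, mR=-20/13; mL+mR=45/13 → advance +1; mR−mL=-85/13 → turn -1·90°

0 8 4 4 -4 -5 4 S
1 80/29 80/37 80/37 -40/29 -5 4 W
2 32/17 160/61 160/61 -16/17 -6 4 N
3 40/13 5 5 -20/13 -6 5 E
final -5 5 S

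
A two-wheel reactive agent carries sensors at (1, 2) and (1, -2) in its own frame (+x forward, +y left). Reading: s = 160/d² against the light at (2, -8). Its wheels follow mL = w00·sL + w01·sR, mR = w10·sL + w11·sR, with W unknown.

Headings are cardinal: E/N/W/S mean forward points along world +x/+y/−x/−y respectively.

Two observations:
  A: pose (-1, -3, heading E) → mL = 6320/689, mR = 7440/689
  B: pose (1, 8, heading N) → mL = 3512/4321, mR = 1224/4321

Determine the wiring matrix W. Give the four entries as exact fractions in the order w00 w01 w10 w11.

obs A: pose=(-1,-3,E) → sL=160/53, sR=160/13, mL=6320/689, mR=7440/689
obs B: pose=(1,8,N) → sL=80/149, sR=16/29, mL=3512/4321, mR=1224/4321
sensor matrix S = [[160/53, 160/13], [80/149, 16/29]]; det S = -14714880/2977169
solve [mL_A; mL_B] = S·[w00; w01] and [mR_A; mR_B] = S·[w10; w11]:
  w00 = 1, w01 = 1/2, w10 = -1/2, w11 = 1

1 1/2 -1/2 1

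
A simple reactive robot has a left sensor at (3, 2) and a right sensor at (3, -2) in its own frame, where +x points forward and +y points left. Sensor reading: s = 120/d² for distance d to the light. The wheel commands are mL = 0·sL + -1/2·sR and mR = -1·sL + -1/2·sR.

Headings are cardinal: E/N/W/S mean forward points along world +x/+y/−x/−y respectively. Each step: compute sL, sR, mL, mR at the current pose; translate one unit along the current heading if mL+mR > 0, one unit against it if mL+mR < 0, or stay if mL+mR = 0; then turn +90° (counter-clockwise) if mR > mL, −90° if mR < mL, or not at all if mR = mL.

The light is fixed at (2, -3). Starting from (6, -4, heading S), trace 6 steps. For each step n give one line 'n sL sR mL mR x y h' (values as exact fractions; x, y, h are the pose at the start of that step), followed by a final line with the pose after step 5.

0 30/13 6 -3 -69/13 6 -4 S
1 24 24 -12 -36 6 -3 W
2 20/3 60/29 -30/29 -670/87 7 -3 N
3 24/13 120/73 -60/73 -2532/949 7 -4 E
4 30/13 6 -3 -69/13 6 -4 S
5 24 24 -12 -36 6 -3 W
final 7 -3 N

n=0: pose=(6,-4,S); sL=30/13, sR=6; mL=-3, mR=-69/13; mL+mR=-108/13 → advance -1; mR−mL=-30/13 → turn -1·90°
n=1: pose=(6,-3,W); sL=24, sR=24; mL=-12, mR=-36; mL+mR=-48 → advance -1; mR−mL=-24 → turn -1·90°
n=2: pose=(7,-3,N); sL=20/3, sR=60/29; mL=-30/29, mR=-670/87; mL+mR=-760/87 → advance -1; mR−mL=-20/3 → turn -1·90°
n=3: pose=(7,-4,E); sL=24/13, sR=120/73; mL=-60/73, mR=-2532/949; mL+mR=-3312/949 → advance -1; mR−mL=-24/13 → turn -1·90°
n=4: pose=(6,-4,S); sL=30/13, sR=6; mL=-3, mR=-69/13; mL+mR=-108/13 → advance -1; mR−mL=-30/13 → turn -1·90°
n=5: pose=(6,-3,W); sL=24, sR=24; mL=-12, mR=-36; mL+mR=-48 → advance -1; mR−mL=-24 → turn -1·90°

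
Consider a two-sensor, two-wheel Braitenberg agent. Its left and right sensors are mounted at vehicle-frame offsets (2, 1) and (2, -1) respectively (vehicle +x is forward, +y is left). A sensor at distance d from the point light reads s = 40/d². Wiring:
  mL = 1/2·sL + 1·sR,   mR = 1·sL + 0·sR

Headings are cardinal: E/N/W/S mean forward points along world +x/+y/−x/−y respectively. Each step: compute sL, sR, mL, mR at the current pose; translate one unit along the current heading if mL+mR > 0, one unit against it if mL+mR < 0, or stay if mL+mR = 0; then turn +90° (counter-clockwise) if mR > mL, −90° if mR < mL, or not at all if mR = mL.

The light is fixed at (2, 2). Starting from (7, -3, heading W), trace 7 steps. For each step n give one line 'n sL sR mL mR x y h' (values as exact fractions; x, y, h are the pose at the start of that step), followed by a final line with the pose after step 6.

0 8/9 8/5 92/45 8/9 7 -3 W
1 20/9 20/17 350/153 20/9 6 -3 N
2 8/9 40/61 604/549 8/9 6 -2 E
3 5/9 10/13 245/234 5/9 7 -2 S
4 8/9 8/5 92/45 8/9 7 -3 W
5 20/9 20/17 350/153 20/9 6 -3 N
6 8/9 40/61 604/549 8/9 6 -2 E
final 7 -2 S

n=0: pose=(7,-3,W); sL=8/9, sR=8/5; mL=92/45, mR=8/9; mL+mR=44/15 → advance +1; mR−mL=-52/45 → turn -1·90°
n=1: pose=(6,-3,N); sL=20/9, sR=20/17; mL=350/153, mR=20/9; mL+mR=230/51 → advance +1; mR−mL=-10/153 → turn -1·90°
n=2: pose=(6,-2,E); sL=8/9, sR=40/61; mL=604/549, mR=8/9; mL+mR=364/183 → advance +1; mR−mL=-116/549 → turn -1·90°
n=3: pose=(7,-2,S); sL=5/9, sR=10/13; mL=245/234, mR=5/9; mL+mR=125/78 → advance +1; mR−mL=-115/234 → turn -1·90°
n=4: pose=(7,-3,W); sL=8/9, sR=8/5; mL=92/45, mR=8/9; mL+mR=44/15 → advance +1; mR−mL=-52/45 → turn -1·90°
n=5: pose=(6,-3,N); sL=20/9, sR=20/17; mL=350/153, mR=20/9; mL+mR=230/51 → advance +1; mR−mL=-10/153 → turn -1·90°
n=6: pose=(6,-2,E); sL=8/9, sR=40/61; mL=604/549, mR=8/9; mL+mR=364/183 → advance +1; mR−mL=-116/549 → turn -1·90°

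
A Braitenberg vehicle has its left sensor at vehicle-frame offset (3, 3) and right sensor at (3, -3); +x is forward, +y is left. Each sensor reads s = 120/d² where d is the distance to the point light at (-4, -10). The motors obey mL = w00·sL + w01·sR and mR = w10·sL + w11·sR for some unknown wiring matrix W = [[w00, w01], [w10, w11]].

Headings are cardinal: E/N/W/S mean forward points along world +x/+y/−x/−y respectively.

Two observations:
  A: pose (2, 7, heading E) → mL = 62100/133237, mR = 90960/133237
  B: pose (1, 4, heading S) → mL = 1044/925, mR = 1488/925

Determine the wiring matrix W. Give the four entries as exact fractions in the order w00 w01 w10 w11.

obs A: pose=(2,7,E) → sL=120/481, sR=120/277, mL=62100/133237, mR=90960/133237
obs B: pose=(1,4,S) → sL=24/37, sR=24/25, mL=1044/925, mR=1488/925
sensor matrix S = [[120/481, 120/277], [24/37, 24/25]]; det S = -27648/666185
solve [mL_A; mL_B] = S·[w00; w01] and [mR_A; mR_B] = S·[w10; w11]:
  w00 = 1, w01 = 1/2, w10 = 1, w11 = 1

1 1/2 1 1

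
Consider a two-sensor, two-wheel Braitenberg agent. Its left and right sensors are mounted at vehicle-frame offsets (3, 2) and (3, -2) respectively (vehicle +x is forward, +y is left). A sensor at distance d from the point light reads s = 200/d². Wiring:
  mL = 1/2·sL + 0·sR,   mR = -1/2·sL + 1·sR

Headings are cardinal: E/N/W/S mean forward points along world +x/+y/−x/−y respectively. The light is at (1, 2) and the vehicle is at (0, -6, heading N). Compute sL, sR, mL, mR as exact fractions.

left sensor world pos  = (-2, -3); dL² = 34
right sensor world pos = (2, -3); dR² = 26
sL = 200/34 = 100/17
sR = 200/26 = 100/13
mL = 1/2·sL + 0·sR = 50/17
mR = -1/2·sL + 1·sR = 1050/221

100/17 100/13 50/17 1050/221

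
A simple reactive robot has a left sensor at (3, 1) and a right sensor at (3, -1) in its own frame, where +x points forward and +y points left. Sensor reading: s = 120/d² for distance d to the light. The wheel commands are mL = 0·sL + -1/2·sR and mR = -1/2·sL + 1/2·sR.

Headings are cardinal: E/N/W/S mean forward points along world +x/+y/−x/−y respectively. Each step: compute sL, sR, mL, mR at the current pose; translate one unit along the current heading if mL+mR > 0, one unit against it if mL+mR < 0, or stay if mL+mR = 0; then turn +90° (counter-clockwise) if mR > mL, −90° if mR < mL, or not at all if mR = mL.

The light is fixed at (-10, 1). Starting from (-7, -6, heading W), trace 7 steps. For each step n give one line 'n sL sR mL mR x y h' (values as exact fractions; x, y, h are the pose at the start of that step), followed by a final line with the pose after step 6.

n=0: pose=(-7,-6,W); sL=15/8, sR=10/3; mL=-5/3, mR=35/48; mL+mR=-15/16 → advance -1; mR−mL=115/48 → turn +1·90°
n=1: pose=(-6,-6,S); sL=24/25, sR=120/109; mL=-60/109, mR=192/2725; mL+mR=-12/25 → advance -1; mR−mL=1692/2725 → turn +1·90°
n=2: pose=(-6,-5,E); sL=60/37, sR=60/49; mL=-30/49, mR=-360/1813; mL+mR=-30/37 → advance -1; mR−mL=750/1813 → turn +1·90°
n=3: pose=(-7,-5,N); sL=120/13, sR=24/5; mL=-12/5, mR=-144/65; mL+mR=-60/13 → advance -1; mR−mL=12/65 → turn +1·90°
n=4: pose=(-7,-6,W); sL=15/8, sR=10/3; mL=-5/3, mR=35/48; mL+mR=-15/16 → advance -1; mR−mL=115/48 → turn +1·90°
n=5: pose=(-6,-6,S); sL=24/25, sR=120/109; mL=-60/109, mR=192/2725; mL+mR=-12/25 → advance -1; mR−mL=1692/2725 → turn +1·90°
n=6: pose=(-6,-5,E); sL=60/37, sR=60/49; mL=-30/49, mR=-360/1813; mL+mR=-30/37 → advance -1; mR−mL=750/1813 → turn +1·90°

0 15/8 10/3 -5/3 35/48 -7 -6 W
1 24/25 120/109 -60/109 192/2725 -6 -6 S
2 60/37 60/49 -30/49 -360/1813 -6 -5 E
3 120/13 24/5 -12/5 -144/65 -7 -5 N
4 15/8 10/3 -5/3 35/48 -7 -6 W
5 24/25 120/109 -60/109 192/2725 -6 -6 S
6 60/37 60/49 -30/49 -360/1813 -6 -5 E
final -7 -5 N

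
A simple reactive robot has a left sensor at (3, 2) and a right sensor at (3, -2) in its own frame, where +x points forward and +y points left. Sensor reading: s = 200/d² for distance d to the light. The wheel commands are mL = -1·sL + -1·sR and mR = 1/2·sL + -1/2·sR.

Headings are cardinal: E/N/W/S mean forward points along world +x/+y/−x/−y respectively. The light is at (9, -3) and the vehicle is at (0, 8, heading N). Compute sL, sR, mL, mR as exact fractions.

left sensor world pos  = (-2, 11); dL² = 317
right sensor world pos = (2, 11); dR² = 245
sL = 200/317 = 200/317
sR = 200/245 = 40/49
mL = -1·sL + -1·sR = -22480/15533
mR = 1/2·sL + -1/2·sR = -1440/15533

200/317 40/49 -22480/15533 -1440/15533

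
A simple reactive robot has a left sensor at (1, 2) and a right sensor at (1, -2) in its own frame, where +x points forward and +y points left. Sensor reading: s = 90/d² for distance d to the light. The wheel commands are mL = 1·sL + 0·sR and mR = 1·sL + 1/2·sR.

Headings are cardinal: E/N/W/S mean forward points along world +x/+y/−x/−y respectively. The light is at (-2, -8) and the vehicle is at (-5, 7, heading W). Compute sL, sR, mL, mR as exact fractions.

left sensor world pos  = (-6, 5); dL² = 185
right sensor world pos = (-6, 9); dR² = 305
sL = 90/185 = 18/37
sR = 90/305 = 18/61
mL = 1·sL + 0·sR = 18/37
mR = 1·sL + 1/2·sR = 1431/2257

18/37 18/61 18/37 1431/2257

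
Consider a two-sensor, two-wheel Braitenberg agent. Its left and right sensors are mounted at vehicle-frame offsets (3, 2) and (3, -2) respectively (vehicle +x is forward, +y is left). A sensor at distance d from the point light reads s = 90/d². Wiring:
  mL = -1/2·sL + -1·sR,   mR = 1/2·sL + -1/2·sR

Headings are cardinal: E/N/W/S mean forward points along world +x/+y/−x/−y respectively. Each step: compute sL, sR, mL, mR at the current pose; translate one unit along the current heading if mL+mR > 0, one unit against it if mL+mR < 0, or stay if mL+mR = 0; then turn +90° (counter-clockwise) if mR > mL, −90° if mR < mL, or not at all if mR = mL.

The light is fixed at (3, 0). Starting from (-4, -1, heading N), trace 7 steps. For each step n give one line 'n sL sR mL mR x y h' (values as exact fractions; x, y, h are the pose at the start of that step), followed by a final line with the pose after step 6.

0 18/17 90/29 -1791/493 -504/493 -4 -1 N
1 45/58 9/10 -747/580 -9/145 -4 -2 W
2 90/41 90/89 -7695/3649 2160/3649 -3 -2 S
3 9 5 -19/2 2 -3 -1 E
4 18/17 90/29 -1791/493 -504/493 -4 -1 N
5 45/58 9/10 -747/580 -9/145 -4 -2 W
6 90/41 90/89 -7695/3649 2160/3649 -3 -2 S
final -3 -1 E

n=0: pose=(-4,-1,N); sL=18/17, sR=90/29; mL=-1791/493, mR=-504/493; mL+mR=-135/29 → advance -1; mR−mL=1287/493 → turn +1·90°
n=1: pose=(-4,-2,W); sL=45/58, sR=9/10; mL=-747/580, mR=-9/145; mL+mR=-27/20 → advance -1; mR−mL=711/580 → turn +1·90°
n=2: pose=(-3,-2,S); sL=90/41, sR=90/89; mL=-7695/3649, mR=2160/3649; mL+mR=-135/89 → advance -1; mR−mL=9855/3649 → turn +1·90°
n=3: pose=(-3,-1,E); sL=9, sR=5; mL=-19/2, mR=2; mL+mR=-15/2 → advance -1; mR−mL=23/2 → turn +1·90°
n=4: pose=(-4,-1,N); sL=18/17, sR=90/29; mL=-1791/493, mR=-504/493; mL+mR=-135/29 → advance -1; mR−mL=1287/493 → turn +1·90°
n=5: pose=(-4,-2,W); sL=45/58, sR=9/10; mL=-747/580, mR=-9/145; mL+mR=-27/20 → advance -1; mR−mL=711/580 → turn +1·90°
n=6: pose=(-3,-2,S); sL=90/41, sR=90/89; mL=-7695/3649, mR=2160/3649; mL+mR=-135/89 → advance -1; mR−mL=9855/3649 → turn +1·90°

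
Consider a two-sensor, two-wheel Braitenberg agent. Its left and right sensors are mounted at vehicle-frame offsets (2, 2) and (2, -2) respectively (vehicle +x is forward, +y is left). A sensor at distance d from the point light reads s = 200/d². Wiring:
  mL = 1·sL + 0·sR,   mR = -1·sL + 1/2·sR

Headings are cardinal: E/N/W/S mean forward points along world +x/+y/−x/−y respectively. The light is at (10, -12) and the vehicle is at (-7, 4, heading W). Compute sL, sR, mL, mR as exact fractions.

left sensor world pos  = (-9, 2); dL² = 557
right sensor world pos = (-9, 6); dR² = 685
sL = 200/557 = 200/557
sR = 200/685 = 40/137
mL = 1·sL + 0·sR = 200/557
mR = -1·sL + 1/2·sR = -16260/76309

200/557 40/137 200/557 -16260/76309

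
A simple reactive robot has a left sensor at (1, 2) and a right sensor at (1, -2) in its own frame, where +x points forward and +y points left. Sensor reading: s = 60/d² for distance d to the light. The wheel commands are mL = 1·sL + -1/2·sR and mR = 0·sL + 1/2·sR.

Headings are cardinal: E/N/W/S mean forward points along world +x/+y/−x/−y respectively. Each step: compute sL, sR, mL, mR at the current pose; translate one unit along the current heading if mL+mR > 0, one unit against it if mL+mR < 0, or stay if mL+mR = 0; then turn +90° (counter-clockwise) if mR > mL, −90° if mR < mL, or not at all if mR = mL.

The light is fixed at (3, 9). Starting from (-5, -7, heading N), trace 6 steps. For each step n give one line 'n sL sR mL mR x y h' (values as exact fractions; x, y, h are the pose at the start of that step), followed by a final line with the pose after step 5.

n=0: pose=(-5,-7,N); sL=12/65, sR=20/87; mL=394/5655, mR=10/87; mL+mR=12/65 → advance +1; mR−mL=256/5655 → turn +1·90°
n=1: pose=(-5,-6,W); sL=6/37, sR=6/25; mL=39/925, mR=3/25; mL+mR=6/37 → advance +1; mR−mL=72/925 → turn +1·90°
n=2: pose=(-6,-6,S); sL=12/61, sR=60/377; mL=2694/22997, mR=30/377; mL+mR=12/61 → advance +1; mR−mL=-864/22997 → turn -1·90°
n=3: pose=(-6,-7,W); sL=15/106, sR=15/74; mL=315/7844, mR=15/148; mL+mR=15/106 → advance +1; mR−mL=120/1961 → turn +1·90°
n=4: pose=(-7,-7,S); sL=60/353, sR=60/433; mL=15390/152849, mR=30/433; mL+mR=60/353 → advance +1; mR−mL=-4800/152849 → turn -1·90°
n=5: pose=(-7,-8,W); sL=30/241, sR=30/173; mL=1575/41693, mR=15/173; mL+mR=30/241 → advance +1; mR−mL=2040/41693 → turn +1·90°

0 12/65 20/87 394/5655 10/87 -5 -7 N
1 6/37 6/25 39/925 3/25 -5 -6 W
2 12/61 60/377 2694/22997 30/377 -6 -6 S
3 15/106 15/74 315/7844 15/148 -6 -7 W
4 60/353 60/433 15390/152849 30/433 -7 -7 S
5 30/241 30/173 1575/41693 15/173 -7 -8 W
final -8 -8 S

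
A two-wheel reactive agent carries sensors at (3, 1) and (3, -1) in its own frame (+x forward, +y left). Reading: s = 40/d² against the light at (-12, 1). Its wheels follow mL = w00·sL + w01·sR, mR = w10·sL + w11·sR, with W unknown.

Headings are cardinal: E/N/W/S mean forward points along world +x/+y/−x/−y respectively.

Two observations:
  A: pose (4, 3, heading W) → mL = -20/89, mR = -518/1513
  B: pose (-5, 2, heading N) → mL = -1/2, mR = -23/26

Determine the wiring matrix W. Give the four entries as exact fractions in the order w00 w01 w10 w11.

obs A: pose=(4,3,W) → sL=4/17, sR=20/89, mL=-20/89, mR=-518/1513
obs B: pose=(-5,2,N) → sL=10/13, sR=1/2, mL=-1/2, mR=-23/26
sensor matrix S = [[4/17, 20/89], [10/13, 1/2]]; det S = -1086/19669
solve [mL_A; mL_B] = S·[w00; w01] and [mR_A; mR_B] = S·[w10; w11]:
  w00 = 0, w01 = -1, w10 = -1/2, w11 = -1

0 -1 -1/2 -1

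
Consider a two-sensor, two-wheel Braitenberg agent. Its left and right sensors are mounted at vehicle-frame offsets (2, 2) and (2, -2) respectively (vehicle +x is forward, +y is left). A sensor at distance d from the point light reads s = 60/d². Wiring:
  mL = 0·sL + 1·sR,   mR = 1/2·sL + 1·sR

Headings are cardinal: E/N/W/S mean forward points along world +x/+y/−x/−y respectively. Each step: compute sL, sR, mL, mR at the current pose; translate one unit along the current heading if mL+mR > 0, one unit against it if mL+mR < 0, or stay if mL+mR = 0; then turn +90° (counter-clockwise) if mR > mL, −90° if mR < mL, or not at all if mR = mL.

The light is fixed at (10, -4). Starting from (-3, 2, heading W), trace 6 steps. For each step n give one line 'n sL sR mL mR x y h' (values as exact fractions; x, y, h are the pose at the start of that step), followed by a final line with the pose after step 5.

n=0: pose=(-3,2,W); sL=60/241, sR=60/289; mL=60/289, mR=23130/69649; mL+mR=37590/69649 → advance +1; mR−mL=30/241 → turn +1·90°
n=1: pose=(-4,2,S); sL=3/8, sR=15/68; mL=15/68, mR=111/272; mL+mR=171/272 → advance +1; mR−mL=3/16 → turn +1·90°
n=2: pose=(-4,1,E); sL=60/193, sR=20/51; mL=20/51, mR=5390/9843; mL+mR=9250/9843 → advance +1; mR−mL=30/193 → turn +1·90°
n=3: pose=(-3,1,N); sL=30/137, sR=6/17; mL=6/17, mR=1077/2329; mL+mR=1899/2329 → advance +1; mR−mL=15/137 → turn +1·90°
n=4: pose=(-3,2,W); sL=60/241, sR=60/289; mL=60/289, mR=23130/69649; mL+mR=37590/69649 → advance +1; mR−mL=30/241 → turn +1·90°
n=5: pose=(-4,2,S); sL=3/8, sR=15/68; mL=15/68, mR=111/272; mL+mR=171/272 → advance +1; mR−mL=3/16 → turn +1·90°

0 60/241 60/289 60/289 23130/69649 -3 2 W
1 3/8 15/68 15/68 111/272 -4 2 S
2 60/193 20/51 20/51 5390/9843 -4 1 E
3 30/137 6/17 6/17 1077/2329 -3 1 N
4 60/241 60/289 60/289 23130/69649 -3 2 W
5 3/8 15/68 15/68 111/272 -4 2 S
final -4 1 E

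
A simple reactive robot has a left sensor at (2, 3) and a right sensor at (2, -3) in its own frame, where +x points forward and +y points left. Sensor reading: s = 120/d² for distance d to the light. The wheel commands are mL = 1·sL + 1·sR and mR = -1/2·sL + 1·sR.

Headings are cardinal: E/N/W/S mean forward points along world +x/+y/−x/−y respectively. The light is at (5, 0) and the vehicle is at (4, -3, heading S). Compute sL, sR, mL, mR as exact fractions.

120/29 120/41 8400/1189 1020/1189

left sensor world pos  = (7, -5); dL² = 29
right sensor world pos = (1, -5); dR² = 41
sL = 120/29 = 120/29
sR = 120/41 = 120/41
mL = 1·sL + 1·sR = 8400/1189
mR = -1/2·sL + 1·sR = 1020/1189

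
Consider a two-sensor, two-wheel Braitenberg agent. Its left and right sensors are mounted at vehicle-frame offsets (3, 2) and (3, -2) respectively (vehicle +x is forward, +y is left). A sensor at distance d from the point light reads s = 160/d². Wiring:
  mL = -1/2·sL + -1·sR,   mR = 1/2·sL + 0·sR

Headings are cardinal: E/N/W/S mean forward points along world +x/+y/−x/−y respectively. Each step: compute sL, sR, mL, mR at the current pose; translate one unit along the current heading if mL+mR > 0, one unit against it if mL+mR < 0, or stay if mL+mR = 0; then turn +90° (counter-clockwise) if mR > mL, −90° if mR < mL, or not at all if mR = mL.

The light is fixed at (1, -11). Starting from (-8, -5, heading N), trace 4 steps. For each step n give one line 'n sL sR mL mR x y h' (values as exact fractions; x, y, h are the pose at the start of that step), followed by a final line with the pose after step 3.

0 80/101 16/13 -2136/1313 40/101 -8 -5 N
1 160/153 160/193 -39920/29529 80/153 -8 -6 W
2 4 20/13 -46/13 2 -7 -6 S
3 160/89 160/41 -17520/3649 80/89 -7 -5 E
final -8 -5 N

n=0: pose=(-8,-5,N); sL=80/101, sR=16/13; mL=-2136/1313, mR=40/101; mL+mR=-16/13 → advance -1; mR−mL=2656/1313 → turn +1·90°
n=1: pose=(-8,-6,W); sL=160/153, sR=160/193; mL=-39920/29529, mR=80/153; mL+mR=-160/193 → advance -1; mR−mL=55360/29529 → turn +1·90°
n=2: pose=(-7,-6,S); sL=4, sR=20/13; mL=-46/13, mR=2; mL+mR=-20/13 → advance -1; mR−mL=72/13 → turn +1·90°
n=3: pose=(-7,-5,E); sL=160/89, sR=160/41; mL=-17520/3649, mR=80/89; mL+mR=-160/41 → advance -1; mR−mL=20800/3649 → turn +1·90°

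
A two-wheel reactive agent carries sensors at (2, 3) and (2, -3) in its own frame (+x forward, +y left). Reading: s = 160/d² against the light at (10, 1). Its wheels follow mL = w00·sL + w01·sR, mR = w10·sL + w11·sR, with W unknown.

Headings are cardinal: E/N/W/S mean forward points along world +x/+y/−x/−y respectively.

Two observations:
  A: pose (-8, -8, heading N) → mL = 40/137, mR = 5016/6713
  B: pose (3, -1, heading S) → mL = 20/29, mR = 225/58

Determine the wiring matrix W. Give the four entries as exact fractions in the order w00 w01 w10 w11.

0 1/2 1/2 1

obs A: pose=(-8,-8,N) → sL=16/49, sR=80/137, mL=40/137, mR=5016/6713
obs B: pose=(3,-1,S) → sL=5, sR=40/29, mL=20/29, mR=225/58
sensor matrix S = [[16/49, 80/137], [5, 40/29]]; det S = -480720/194677
solve [mL_A; mL_B] = S·[w00; w01] and [mR_A; mR_B] = S·[w10; w11]:
  w00 = 0, w01 = 1/2, w10 = 1/2, w11 = 1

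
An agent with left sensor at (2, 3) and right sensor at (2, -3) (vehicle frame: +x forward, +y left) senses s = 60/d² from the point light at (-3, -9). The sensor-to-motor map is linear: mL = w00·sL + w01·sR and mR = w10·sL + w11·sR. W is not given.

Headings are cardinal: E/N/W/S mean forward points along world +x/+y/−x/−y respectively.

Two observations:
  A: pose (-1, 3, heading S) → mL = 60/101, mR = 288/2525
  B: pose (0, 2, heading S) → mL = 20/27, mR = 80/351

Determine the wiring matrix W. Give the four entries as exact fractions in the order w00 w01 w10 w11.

obs A: pose=(-1,3,S) → sL=12/25, sR=60/101, mL=60/101, mR=288/2525
obs B: pose=(0,2,S) → sL=20/39, sR=20/27, mL=20/27, mR=80/351
sensor matrix S = [[12/25, 60/101], [20/39, 20/27]]; det S = 3008/59085
solve [mL_A; mL_B] = S·[w00; w01] and [mR_A; mR_B] = S·[w10; w11]:
  w00 = 0, w01 = 1, w10 = -1, w11 = 1

0 1 -1 1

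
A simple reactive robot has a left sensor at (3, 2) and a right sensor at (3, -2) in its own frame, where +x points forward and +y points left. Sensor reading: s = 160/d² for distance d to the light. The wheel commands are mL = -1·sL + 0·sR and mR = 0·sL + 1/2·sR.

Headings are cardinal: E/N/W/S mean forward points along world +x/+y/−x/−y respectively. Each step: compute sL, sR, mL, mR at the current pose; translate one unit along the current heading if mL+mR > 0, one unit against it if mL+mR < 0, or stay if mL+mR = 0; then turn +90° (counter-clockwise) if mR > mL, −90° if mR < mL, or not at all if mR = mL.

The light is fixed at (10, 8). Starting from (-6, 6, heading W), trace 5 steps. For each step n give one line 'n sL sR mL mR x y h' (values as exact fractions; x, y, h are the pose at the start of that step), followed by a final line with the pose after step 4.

0 160/377 160/361 -160/377 80/361 -6 6 W
1 80/97 80/157 -80/97 40/157 -5 6 S
2 32/29 160/153 -32/29 80/153 -5 7 E
3 20/41 4/5 -20/41 2/5 -6 7 N
4 160/377 160/361 -160/377 80/361 -6 6 W
final -5 6 S

n=0: pose=(-6,6,W); sL=160/377, sR=160/361; mL=-160/377, mR=80/361; mL+mR=-27600/136097 → advance -1; mR−mL=87920/136097 → turn +1·90°
n=1: pose=(-5,6,S); sL=80/97, sR=80/157; mL=-80/97, mR=40/157; mL+mR=-8680/15229 → advance -1; mR−mL=16440/15229 → turn +1·90°
n=2: pose=(-5,7,E); sL=32/29, sR=160/153; mL=-32/29, mR=80/153; mL+mR=-2576/4437 → advance -1; mR−mL=7216/4437 → turn +1·90°
n=3: pose=(-6,7,N); sL=20/41, sR=4/5; mL=-20/41, mR=2/5; mL+mR=-18/205 → advance -1; mR−mL=182/205 → turn +1·90°
n=4: pose=(-6,6,W); sL=160/377, sR=160/361; mL=-160/377, mR=80/361; mL+mR=-27600/136097 → advance -1; mR−mL=87920/136097 → turn +1·90°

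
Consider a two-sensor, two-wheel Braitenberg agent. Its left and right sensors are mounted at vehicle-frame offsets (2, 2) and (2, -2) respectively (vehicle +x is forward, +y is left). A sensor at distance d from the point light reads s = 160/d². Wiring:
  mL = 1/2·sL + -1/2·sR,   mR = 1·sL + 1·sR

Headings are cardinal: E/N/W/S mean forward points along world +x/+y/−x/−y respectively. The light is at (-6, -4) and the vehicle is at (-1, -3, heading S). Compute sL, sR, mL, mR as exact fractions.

16/5 16 -32/5 96/5

left sensor world pos  = (1, -5); dL² = 50
right sensor world pos = (-3, -5); dR² = 10
sL = 160/50 = 16/5
sR = 160/10 = 16
mL = 1/2·sL + -1/2·sR = -32/5
mR = 1·sL + 1·sR = 96/5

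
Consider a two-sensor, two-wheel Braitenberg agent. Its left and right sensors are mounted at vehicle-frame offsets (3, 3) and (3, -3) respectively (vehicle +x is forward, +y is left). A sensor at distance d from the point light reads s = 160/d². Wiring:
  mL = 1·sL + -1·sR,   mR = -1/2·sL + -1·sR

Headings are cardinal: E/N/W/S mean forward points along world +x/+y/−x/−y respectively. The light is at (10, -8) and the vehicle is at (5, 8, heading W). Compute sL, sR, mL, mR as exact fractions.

160/233 32/85 6144/19805 -14256/19805

left sensor world pos  = (2, 5); dL² = 233
right sensor world pos = (2, 11); dR² = 425
sL = 160/233 = 160/233
sR = 160/425 = 32/85
mL = 1·sL + -1·sR = 6144/19805
mR = -1/2·sL + -1·sR = -14256/19805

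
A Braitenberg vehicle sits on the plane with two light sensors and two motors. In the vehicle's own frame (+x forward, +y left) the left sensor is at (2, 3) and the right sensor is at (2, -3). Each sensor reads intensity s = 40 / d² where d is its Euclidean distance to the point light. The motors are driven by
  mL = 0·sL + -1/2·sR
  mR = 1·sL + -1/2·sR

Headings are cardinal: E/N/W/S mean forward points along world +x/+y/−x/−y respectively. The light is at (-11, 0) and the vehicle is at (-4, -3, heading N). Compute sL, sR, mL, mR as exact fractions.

40/17 40/101 -20/101 3700/1717

left sensor world pos  = (-7, -1); dL² = 17
right sensor world pos = (-1, -1); dR² = 101
sL = 40/17 = 40/17
sR = 40/101 = 40/101
mL = 0·sL + -1/2·sR = -20/101
mR = 1·sL + -1/2·sR = 3700/1717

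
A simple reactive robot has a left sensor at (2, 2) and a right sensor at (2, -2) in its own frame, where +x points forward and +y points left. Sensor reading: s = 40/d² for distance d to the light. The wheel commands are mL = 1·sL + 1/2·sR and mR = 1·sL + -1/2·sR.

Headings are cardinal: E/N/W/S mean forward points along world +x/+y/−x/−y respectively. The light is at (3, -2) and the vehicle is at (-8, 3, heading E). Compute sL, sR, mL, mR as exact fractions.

4/13 4/9 62/117 10/117

left sensor world pos  = (-6, 5); dL² = 130
right sensor world pos = (-6, 1); dR² = 90
sL = 40/130 = 4/13
sR = 40/90 = 4/9
mL = 1·sL + 1/2·sR = 62/117
mR = 1·sL + -1/2·sR = 10/117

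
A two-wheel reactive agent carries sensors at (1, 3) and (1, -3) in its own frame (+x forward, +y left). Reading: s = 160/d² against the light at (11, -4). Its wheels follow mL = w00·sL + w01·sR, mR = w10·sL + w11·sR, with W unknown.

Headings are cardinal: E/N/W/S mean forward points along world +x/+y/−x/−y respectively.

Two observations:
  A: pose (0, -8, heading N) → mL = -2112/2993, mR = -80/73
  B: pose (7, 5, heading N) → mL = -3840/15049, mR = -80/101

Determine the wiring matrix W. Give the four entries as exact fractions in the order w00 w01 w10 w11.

obs A: pose=(0,-8,N) → sL=32/41, sR=160/73, mL=-2112/2993, mR=-80/73
obs B: pose=(7,5,N) → sL=160/149, sR=160/101, mL=-3840/15049, mR=-80/101
sensor matrix S = [[32/41, 160/73], [160/149, 160/101]]; det S = -50319360/45041657
solve [mL_A; mL_B] = S·[w00; w01] and [mR_A; mR_B] = S·[w10; w11]:
  w00 = 1/2, w01 = -1/2, w10 = 0, w11 = -1/2

1/2 -1/2 0 -1/2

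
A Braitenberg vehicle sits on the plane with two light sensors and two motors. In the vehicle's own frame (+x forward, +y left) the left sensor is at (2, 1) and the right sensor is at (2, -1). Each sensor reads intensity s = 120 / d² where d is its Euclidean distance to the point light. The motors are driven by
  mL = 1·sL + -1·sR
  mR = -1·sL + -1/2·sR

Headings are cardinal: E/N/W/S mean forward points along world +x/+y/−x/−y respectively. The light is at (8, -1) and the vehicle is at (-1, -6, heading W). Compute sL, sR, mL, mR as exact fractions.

left sensor world pos  = (-3, -7); dL² = 157
right sensor world pos = (-3, -5); dR² = 137
sL = 120/157 = 120/157
sR = 120/137 = 120/137
mL = 1·sL + -1·sR = -2400/21509
mR = -1·sL + -1/2·sR = -25860/21509

120/157 120/137 -2400/21509 -25860/21509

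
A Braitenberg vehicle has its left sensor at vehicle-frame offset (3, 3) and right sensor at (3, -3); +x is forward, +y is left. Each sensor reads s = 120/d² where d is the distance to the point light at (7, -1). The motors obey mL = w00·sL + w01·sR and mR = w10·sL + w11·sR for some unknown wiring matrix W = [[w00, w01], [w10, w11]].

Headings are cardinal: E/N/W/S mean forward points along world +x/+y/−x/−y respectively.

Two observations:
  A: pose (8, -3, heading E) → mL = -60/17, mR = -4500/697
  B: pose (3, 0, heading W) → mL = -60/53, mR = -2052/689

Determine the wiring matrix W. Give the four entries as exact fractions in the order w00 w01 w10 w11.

-1/2 0 -1/2 -1

obs A: pose=(8,-3,E) → sL=120/17, sR=120/41, mL=-60/17, mR=-4500/697
obs B: pose=(3,0,W) → sL=120/53, sR=24/13, mL=-60/53, mR=-2052/689
sensor matrix S = [[120/17, 120/41], [120/53, 24/13]]; det S = 3075840/480233
solve [mL_A; mL_B] = S·[w00; w01] and [mR_A; mR_B] = S·[w10; w11]:
  w00 = -1/2, w01 = 0, w10 = -1/2, w11 = -1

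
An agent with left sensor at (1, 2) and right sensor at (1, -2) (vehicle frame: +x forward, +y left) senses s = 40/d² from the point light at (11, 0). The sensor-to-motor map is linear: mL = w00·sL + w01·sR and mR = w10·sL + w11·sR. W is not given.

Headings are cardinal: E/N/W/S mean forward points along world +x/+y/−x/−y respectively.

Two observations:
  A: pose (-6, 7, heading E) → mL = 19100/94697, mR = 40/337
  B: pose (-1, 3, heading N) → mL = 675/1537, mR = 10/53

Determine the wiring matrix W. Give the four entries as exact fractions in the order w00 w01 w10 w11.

obs A: pose=(-6,7,E) → sL=40/337, sR=40/281, mL=19100/94697, mR=40/337
obs B: pose=(-1,3,N) → sL=10/53, sR=10/29, mL=675/1537, mR=10/53
sensor matrix S = [[40/337, 40/281], [10/53, 10/29]]; det S = 2048000/145549289
solve [mL_A; mL_B] = S·[w00; w01] and [mR_A; mR_B] = S·[w10; w11]:
  w00 = 1/2, w01 = 1, w10 = 1, w11 = 0

1/2 1 1 0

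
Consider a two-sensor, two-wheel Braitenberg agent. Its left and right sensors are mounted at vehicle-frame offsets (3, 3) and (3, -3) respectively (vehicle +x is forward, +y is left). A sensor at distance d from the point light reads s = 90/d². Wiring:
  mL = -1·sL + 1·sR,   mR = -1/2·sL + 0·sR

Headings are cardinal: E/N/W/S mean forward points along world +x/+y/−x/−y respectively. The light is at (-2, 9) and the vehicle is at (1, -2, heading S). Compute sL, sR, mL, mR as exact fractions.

left sensor world pos  = (4, -5); dL² = 232
right sensor world pos = (-2, -5); dR² = 196
sL = 90/232 = 45/116
sR = 90/196 = 45/98
mL = -1·sL + 1·sR = 405/5684
mR = -1/2·sL + 0·sR = -45/232

45/116 45/98 405/5684 -45/232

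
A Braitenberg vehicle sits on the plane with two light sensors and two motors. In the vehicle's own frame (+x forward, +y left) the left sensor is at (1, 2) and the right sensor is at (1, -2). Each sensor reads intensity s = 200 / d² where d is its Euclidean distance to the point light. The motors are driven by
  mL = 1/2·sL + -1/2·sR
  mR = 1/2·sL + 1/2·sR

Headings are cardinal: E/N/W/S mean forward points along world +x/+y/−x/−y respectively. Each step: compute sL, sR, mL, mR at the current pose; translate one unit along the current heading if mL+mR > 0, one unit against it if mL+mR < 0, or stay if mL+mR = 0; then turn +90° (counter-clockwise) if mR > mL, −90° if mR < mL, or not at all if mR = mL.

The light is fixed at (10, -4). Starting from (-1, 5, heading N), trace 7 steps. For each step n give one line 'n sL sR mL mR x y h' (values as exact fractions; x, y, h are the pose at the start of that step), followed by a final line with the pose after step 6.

0 200/269 200/181 -8800/48689 45000/48689 -1 5 N
1 25/26 25/36 125/936 775/936 -1 6 W
2 200/181 200/277 9600/50137 45800/50137 -2 6 S
3 100/121 20/17 -360/2057 2060/2057 -2 5 E
4 200/269 200/181 -8800/48689 45000/48689 -1 5 N
5 25/26 25/36 125/936 775/936 -1 6 W
6 200/181 200/277 9600/50137 45800/50137 -2 6 S
final -2 5 E

n=0: pose=(-1,5,N); sL=200/269, sR=200/181; mL=-8800/48689, mR=45000/48689; mL+mR=200/269 → advance +1; mR−mL=200/181 → turn +1·90°
n=1: pose=(-1,6,W); sL=25/26, sR=25/36; mL=125/936, mR=775/936; mL+mR=25/26 → advance +1; mR−mL=25/36 → turn +1·90°
n=2: pose=(-2,6,S); sL=200/181, sR=200/277; mL=9600/50137, mR=45800/50137; mL+mR=200/181 → advance +1; mR−mL=200/277 → turn +1·90°
n=3: pose=(-2,5,E); sL=100/121, sR=20/17; mL=-360/2057, mR=2060/2057; mL+mR=100/121 → advance +1; mR−mL=20/17 → turn +1·90°
n=4: pose=(-1,5,N); sL=200/269, sR=200/181; mL=-8800/48689, mR=45000/48689; mL+mR=200/269 → advance +1; mR−mL=200/181 → turn +1·90°
n=5: pose=(-1,6,W); sL=25/26, sR=25/36; mL=125/936, mR=775/936; mL+mR=25/26 → advance +1; mR−mL=25/36 → turn +1·90°
n=6: pose=(-2,6,S); sL=200/181, sR=200/277; mL=9600/50137, mR=45800/50137; mL+mR=200/181 → advance +1; mR−mL=200/277 → turn +1·90°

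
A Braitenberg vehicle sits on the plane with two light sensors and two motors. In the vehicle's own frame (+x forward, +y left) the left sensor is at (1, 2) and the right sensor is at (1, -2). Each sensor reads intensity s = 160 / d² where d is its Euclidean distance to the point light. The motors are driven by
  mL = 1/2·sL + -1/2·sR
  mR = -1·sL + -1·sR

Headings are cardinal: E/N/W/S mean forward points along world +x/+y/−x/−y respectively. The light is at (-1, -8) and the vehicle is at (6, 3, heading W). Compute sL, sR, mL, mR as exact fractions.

160/117 32/41 1408/4797 -10304/4797

left sensor world pos  = (5, 1); dL² = 117
right sensor world pos = (5, 5); dR² = 205
sL = 160/117 = 160/117
sR = 160/205 = 32/41
mL = 1/2·sL + -1/2·sR = 1408/4797
mR = -1·sL + -1·sR = -10304/4797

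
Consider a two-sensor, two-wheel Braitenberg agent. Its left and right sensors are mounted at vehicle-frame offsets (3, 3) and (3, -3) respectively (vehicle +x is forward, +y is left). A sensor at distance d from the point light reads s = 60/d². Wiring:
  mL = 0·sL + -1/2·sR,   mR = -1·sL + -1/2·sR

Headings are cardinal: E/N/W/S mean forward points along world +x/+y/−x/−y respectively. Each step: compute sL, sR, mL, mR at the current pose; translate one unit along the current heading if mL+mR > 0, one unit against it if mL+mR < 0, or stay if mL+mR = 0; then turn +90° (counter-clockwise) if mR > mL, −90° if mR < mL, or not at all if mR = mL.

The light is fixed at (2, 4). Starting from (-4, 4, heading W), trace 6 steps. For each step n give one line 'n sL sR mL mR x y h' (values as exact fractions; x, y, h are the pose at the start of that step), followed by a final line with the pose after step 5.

0 2/3 2/3 -1/3 -1 -4 4 W
1 60/73 60/13 -30/13 -2970/949 -3 4 N
2 15/2 3 -3/2 -9 -3 3 E
3 12/5 60/97 -30/97 -1314/485 -4 3 S
4 2/3 2/3 -1/3 -1 -4 4 W
5 60/73 60/13 -30/13 -2970/949 -3 4 N
final -3 3 E

n=0: pose=(-4,4,W); sL=2/3, sR=2/3; mL=-1/3, mR=-1; mL+mR=-4/3 → advance -1; mR−mL=-2/3 → turn -1·90°
n=1: pose=(-3,4,N); sL=60/73, sR=60/13; mL=-30/13, mR=-2970/949; mL+mR=-5160/949 → advance -1; mR−mL=-60/73 → turn -1·90°
n=2: pose=(-3,3,E); sL=15/2, sR=3; mL=-3/2, mR=-9; mL+mR=-21/2 → advance -1; mR−mL=-15/2 → turn -1·90°
n=3: pose=(-4,3,S); sL=12/5, sR=60/97; mL=-30/97, mR=-1314/485; mL+mR=-1464/485 → advance -1; mR−mL=-12/5 → turn -1·90°
n=4: pose=(-4,4,W); sL=2/3, sR=2/3; mL=-1/3, mR=-1; mL+mR=-4/3 → advance -1; mR−mL=-2/3 → turn -1·90°
n=5: pose=(-3,4,N); sL=60/73, sR=60/13; mL=-30/13, mR=-2970/949; mL+mR=-5160/949 → advance -1; mR−mL=-60/73 → turn -1·90°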